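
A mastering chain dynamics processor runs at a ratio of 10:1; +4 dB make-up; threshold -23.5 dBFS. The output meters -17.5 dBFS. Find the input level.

Remove make-up: -17.5 − 4 = -21.5 dBFS.
Post-compression overshoot = -21.5 − (-23.5) = 2 dB.
Input overshoot = R × output overshoot = 20 dB → input = -23.5 + 20 = -3.5 dBFS.

-3.5 dBFS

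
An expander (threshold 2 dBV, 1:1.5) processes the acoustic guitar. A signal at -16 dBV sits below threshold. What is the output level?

-25 dBV

The input is 18 dB below the 2 dBV threshold.
A 1:1.5 expander multiplies undershoot by 1.5: 18 × 1.5 = 27 dB below threshold.
Output = 2 − 27 = -25 dBV.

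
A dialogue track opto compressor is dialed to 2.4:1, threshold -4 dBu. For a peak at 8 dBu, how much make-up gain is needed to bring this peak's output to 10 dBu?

9 dB

Without make-up, output = threshold + overshoot/2.4 = -4 + 5 = 1 dBu.
Gap to target: 9 dB.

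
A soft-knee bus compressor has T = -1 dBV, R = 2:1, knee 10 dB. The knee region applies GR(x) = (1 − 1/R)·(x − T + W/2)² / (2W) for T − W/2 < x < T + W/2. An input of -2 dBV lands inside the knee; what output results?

-2.4 dBV

x − T + W/2 = -2 − (-1) + 5 = 4.
GR = (1 − 1/2) × 4² / 20 = 0.5 × 16 / 20 = 0.4 dB.
Output = -2 − 0.4 = -2.4 dBV.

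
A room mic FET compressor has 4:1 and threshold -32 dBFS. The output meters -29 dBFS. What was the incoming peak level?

-20 dBFS

Post-compression overshoot = -29 − (-32) = 3 dB.
Undo the ratio: input overshoot = 3 × 4 = 12 dB, giving input = -20 dBFS.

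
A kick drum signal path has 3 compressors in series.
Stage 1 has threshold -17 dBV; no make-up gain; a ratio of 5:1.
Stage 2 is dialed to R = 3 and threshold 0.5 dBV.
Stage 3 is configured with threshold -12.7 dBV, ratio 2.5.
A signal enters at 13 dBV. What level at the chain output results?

-12.02 dBV

Stage 1: overshoot 30 dB → 30/5 = 6 dB → -11 dBV.
Stage 2: -11 dBV is at or below the 0.5 dBV threshold — no compression; output -11 dBV.
Stage 3: 1.7 dB above -12.7 dBV, reduced 2.5:1 to 0.68 dB above → -12.02 dBV.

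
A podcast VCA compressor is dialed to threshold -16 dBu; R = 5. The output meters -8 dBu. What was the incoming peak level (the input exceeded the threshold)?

24 dBu

The compressed level sits -8 − (-16) = 8 dB over threshold.
Undo the ratio: input overshoot = 8 × 5 = 40 dB, giving input = 24 dBu.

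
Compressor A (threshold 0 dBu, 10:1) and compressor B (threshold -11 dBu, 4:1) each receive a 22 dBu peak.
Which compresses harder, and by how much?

B, by 4.95 dB

A: 22 dB over, compressed to 2.2 dB over, so 19.8 dB of GR.
B: 33 dB over, compressed to 8.25 dB over, so 24.75 dB of GR.
B applies 4.95 dB more gain reduction.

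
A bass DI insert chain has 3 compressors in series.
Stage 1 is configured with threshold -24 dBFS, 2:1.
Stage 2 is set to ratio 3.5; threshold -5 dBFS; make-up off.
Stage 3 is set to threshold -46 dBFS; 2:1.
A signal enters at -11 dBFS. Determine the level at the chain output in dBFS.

-31.75 dBFS

Stage 1: -11 dBFS is 13 dB over -24 dBFS; at 2:1 that becomes 6.5 dB over, giving -17.5 dBFS.
Stage 2: below threshold (-17.5 ≤ -5); passes unchanged; output -17.5 dBFS.
Stage 3: 28.5 dB above -46 dBFS, reduced 2:1 to 14.25 dB above → -31.75 dBFS.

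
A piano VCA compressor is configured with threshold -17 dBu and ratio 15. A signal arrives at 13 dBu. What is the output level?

-15 dBu

The input is 30 dB above the -17 dBu threshold.
The 30 dB excess becomes 2 dB after 15:1 reduction.
So the level is -17 + 2 = -15 dBu.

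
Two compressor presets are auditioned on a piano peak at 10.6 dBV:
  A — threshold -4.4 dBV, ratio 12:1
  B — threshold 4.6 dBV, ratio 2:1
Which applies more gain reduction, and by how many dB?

A: 15 dB over, compressed to 1.25 dB over, so 13.75 dB of GR.
B: 6 dB over, compressed to 3 dB over, so 3 dB of GR.
A applies 10.75 dB more gain reduction.

A, by 10.75 dB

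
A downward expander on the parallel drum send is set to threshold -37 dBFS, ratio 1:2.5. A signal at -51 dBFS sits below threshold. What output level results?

-72 dBFS

Below threshold, a 1:2.5 expander applies gain = (2.5−1)×(T − x) of attenuation.
(2.5−1) × 14 = 21 dB, so output = -51 − 21 = -72 dBFS.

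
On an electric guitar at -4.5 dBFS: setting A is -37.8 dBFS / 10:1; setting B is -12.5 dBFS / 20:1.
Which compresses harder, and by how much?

A: GR = 33.3 − 33.3/10 = 29.97 dB.
B: GR = 8 − 8/20 = 7.6 dB.
A applies 22.37 dB more gain reduction.

A, by 22.37 dB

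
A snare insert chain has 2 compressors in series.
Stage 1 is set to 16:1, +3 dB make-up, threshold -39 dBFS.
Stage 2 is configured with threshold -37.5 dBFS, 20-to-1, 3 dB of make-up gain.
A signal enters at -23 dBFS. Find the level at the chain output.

-34.375 dBFS

Stage 1: 16 dB above -39 dBFS, reduced 16:1 to 1 dB above → -38 dBFS; +3 dB make-up → -35 dBFS.
Stage 2: -35 dBFS is 2.5 dB over -37.5 dBFS; at 20:1 that becomes 0.125 dB over, giving -37.375 dBFS; +3 dB make-up → -34.375 dBFS.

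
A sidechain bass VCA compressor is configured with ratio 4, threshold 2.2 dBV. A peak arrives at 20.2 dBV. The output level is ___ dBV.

20.2 dBV sits 18 dB over threshold.
The 18 dB excess becomes 4.5 dB after 4:1 reduction.
Output = 2.2 + 4.5 = 6.7 dBV.

6.7 dBV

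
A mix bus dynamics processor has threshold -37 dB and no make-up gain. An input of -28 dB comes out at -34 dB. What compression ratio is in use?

3:1

Input overshoot = -28 − (-37) = 9 dB; output overshoot = -34 − (-37) = 3 dB.
Ratio = 9 / 3 = 3.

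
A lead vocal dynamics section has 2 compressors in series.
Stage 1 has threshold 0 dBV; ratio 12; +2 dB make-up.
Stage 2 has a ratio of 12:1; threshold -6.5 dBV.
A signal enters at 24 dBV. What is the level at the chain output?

Stage 1: overshoot 24 dB → 24/12 = 2 dB → 2 dBV; +2 dB make-up → 4 dBV.
Stage 2: 4 dBV is 10.5 dB over -6.5 dBV; at 12:1 that becomes 0.875 dB over, giving -5.625 dBV.

-5.625 dBV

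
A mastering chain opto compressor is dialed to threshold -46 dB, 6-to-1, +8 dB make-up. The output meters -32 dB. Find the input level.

Remove make-up: -32 − 8 = -40 dB.
Post-compression overshoot = -40 − (-46) = 6 dB.
Before 6:1 compression the overshoot was 6 × 6 = 36 dB, so input = -46 + 36 = -10 dB.

-10 dB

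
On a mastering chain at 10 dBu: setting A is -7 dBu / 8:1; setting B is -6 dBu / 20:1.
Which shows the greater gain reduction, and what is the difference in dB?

A: GR = 17 − 17/8 = 14.875 dB.
B: GR = 16 − 16/20 = 15.2 dB.
Difference: 0.325 dB in favour of B.

B, by 0.325 dB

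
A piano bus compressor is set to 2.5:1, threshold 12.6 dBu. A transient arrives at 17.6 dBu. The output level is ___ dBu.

14.6 dBu

17.6 dBu sits 5 dB over threshold.
The 5 dB excess becomes 2 dB after 2.5:1 reduction.
That puts the output at 14.6 dBu.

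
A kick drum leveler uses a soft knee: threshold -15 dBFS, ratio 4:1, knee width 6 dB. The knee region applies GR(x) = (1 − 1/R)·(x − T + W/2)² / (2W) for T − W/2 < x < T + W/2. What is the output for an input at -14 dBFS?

-15 dBFS

x − T + W/2 = -14 − (-15) + 3 = 4.
GR = (1 − 1/4) × 4² / 12 = 0.75 × 16 / 12 = 1 dB.
Output = -14 − 1 = -15 dBFS.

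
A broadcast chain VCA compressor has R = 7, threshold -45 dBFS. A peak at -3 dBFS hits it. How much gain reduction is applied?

The signal is 42 dB above threshold.
After 7:1 compression the overshoot becomes 42/7 = 6 dB.
GR = overshoot in − overshoot out = 42 − 6 = 36 dB.

36 dB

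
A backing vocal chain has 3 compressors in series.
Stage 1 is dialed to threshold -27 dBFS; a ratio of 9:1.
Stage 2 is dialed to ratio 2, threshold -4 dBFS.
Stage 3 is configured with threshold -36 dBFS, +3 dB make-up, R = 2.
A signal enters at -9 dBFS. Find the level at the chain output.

-27.5 dBFS

Stage 1: -9 dBFS is 18 dB over -27 dBFS; at 9:1 that becomes 2 dB over, giving -25 dBFS.
Stage 2: -25 dBFS is at or below the -4 dBFS threshold — no compression; output -25 dBFS.
Stage 3: overshoot 11 dB → 11/2 = 5.5 dB → -30.5 dBFS; +3 dB make-up → -27.5 dBFS.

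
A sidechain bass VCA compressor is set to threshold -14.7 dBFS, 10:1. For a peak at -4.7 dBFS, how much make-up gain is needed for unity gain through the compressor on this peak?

Overshoot 10 dB → 10/10 = 1 dB after compression, so the compressed level is -14.7 + 1 = -13.7 dBFS.
Make-up = target − compressed = -4.7 − (-13.7) = 9 dB.

9 dB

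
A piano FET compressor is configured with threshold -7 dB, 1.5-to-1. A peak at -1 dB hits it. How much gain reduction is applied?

-1 dB exceeds the threshold by 6 dB.
At 1.5:1, output sits 6/1.5 = 4 dB above threshold.
Gain reduction = 6 − 4 = 2 dB.

2 dB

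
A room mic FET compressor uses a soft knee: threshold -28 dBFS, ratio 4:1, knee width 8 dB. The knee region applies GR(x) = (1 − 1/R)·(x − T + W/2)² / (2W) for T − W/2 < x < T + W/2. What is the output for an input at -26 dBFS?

-27.6875 dBFS

x − T + W/2 = -26 − (-28) + 4 = 6.
GR = (1 − 1/4) × 6² / 16 = 0.75 × 36 / 16 = 1.6875 dB.
Output = -26 − 1.6875 = -27.6875 dBFS.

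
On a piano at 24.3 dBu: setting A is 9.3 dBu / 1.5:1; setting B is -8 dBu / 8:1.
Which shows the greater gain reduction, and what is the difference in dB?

B, by 23.2625 dB

A: 15 dB over, compressed to 10 dB over, so 5 dB of GR.
B: 32.3 dB over, compressed to 4.0375 dB over, so 28.2625 dB of GR.
B applies 23.2625 dB more gain reduction.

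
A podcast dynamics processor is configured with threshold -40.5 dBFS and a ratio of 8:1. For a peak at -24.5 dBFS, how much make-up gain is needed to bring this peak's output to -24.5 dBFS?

Without make-up, output = threshold + overshoot/8 = -40.5 + 2 = -38.5 dBFS.
Gap to target: 14 dB.

14 dB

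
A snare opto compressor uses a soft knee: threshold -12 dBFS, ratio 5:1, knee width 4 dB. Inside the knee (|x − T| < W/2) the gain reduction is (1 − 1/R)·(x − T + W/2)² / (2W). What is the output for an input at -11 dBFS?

x − T + W/2 = -11 − (-12) + 2 = 3.
GR = (1 − 1/5) × 3² / 8 = 0.8 × 9 / 8 = 0.9 dB.
Output = -11 − 0.9 = -11.9 dBFS.

-11.9 dBFS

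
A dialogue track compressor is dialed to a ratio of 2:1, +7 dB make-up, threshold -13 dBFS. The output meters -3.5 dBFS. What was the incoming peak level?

Stripping the +7 dB make-up gives -10.5 dBFS at the gain stage.
Post-compression overshoot = -10.5 − (-13) = 2.5 dB.
Undo the ratio: input overshoot = 2.5 × 2 = 5 dB, giving input = -8 dBFS.

-8 dBFS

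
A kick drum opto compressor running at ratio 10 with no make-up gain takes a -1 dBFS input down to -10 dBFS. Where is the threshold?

Gain reduction = -1 − (-10) = 9 dB; output overshoot = GR / (R − 1) = 9 / 9 = 1 dB.
Threshold = output − output overshoot = -10 − 1 = -11 dBFS.

-11 dBFS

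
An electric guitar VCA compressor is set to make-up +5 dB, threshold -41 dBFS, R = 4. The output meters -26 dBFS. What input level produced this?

Stripping the +5 dB make-up gives -31 dBFS at the gain stage.
Post-compression overshoot = -31 − (-41) = 10 dB.
Before 4:1 compression the overshoot was 10 × 4 = 40 dB, so input = -41 + 40 = -1 dBFS.

-1 dBFS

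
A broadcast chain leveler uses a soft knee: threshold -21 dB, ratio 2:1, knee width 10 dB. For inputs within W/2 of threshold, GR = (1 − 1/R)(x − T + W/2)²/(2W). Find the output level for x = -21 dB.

-21.625 dB

x − T + W/2 = -21 − (-21) + 5 = 5.
GR = (1 − 1/2) × 5² / 20 = 0.5 × 25 / 20 = 0.625 dB.
Output = -21 − 0.625 = -21.625 dB.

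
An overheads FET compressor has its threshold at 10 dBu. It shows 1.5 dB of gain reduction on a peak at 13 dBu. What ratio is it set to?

2:1

Input overshoot = 13 − 10 = 3 dB.
Output overshoot = 3 − 1.5 = 1.5 dB.
Ratio = input overshoot / output overshoot = 3 / 1.5 = 2.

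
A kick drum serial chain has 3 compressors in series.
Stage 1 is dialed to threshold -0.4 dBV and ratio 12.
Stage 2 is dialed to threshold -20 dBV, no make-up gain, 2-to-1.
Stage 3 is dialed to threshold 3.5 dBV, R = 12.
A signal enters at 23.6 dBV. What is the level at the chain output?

Stage 1: 23.6 dBV is 24 dB over -0.4 dBV; at 12:1 that becomes 2 dB over, giving 1.6 dBV.
Stage 2: 1.6 dBV is 21.6 dB over -20 dBV; at 2:1 that becomes 10.8 dB over, giving -9.2 dBV.
Stage 3: -9.2 dBV is at or below the 3.5 dBV threshold — no compression; output -9.2 dBV.

-9.2 dBV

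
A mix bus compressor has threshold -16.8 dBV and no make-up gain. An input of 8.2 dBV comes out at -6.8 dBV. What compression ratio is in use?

Input overshoot = 8.2 − (-16.8) = 25 dB; output overshoot = -6.8 − (-16.8) = 10 dB.
Ratio = 25 / 10 = 2.5.

2.5:1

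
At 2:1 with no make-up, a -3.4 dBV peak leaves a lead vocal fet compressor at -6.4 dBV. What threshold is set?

Input is 6 dB above T (since output overshoot × R = input overshoot: (-6.4 − T)·2 = -3.4 − T gives T = -9.4 dBV).
Check: -9.4 + (-3.4 − (-9.4))/2 = -9.4 + 3 = -6.4 dBV. ✓

-9.4 dBV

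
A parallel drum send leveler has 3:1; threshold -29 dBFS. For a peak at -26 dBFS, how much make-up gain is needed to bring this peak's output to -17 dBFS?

Without make-up, output = threshold + overshoot/3 = -29 + 1 = -28 dBFS.
Gap to target: 11 dB.

11 dB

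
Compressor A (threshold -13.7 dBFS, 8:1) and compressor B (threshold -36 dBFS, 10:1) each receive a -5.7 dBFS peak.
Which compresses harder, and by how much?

B, by 20.27 dB

A: 8 dB over, compressed to 1 dB over, so 7 dB of GR.
B: 30.3 dB over, compressed to 3.03 dB over, so 27.27 dB of GR.
B applies 20.27 dB more gain reduction.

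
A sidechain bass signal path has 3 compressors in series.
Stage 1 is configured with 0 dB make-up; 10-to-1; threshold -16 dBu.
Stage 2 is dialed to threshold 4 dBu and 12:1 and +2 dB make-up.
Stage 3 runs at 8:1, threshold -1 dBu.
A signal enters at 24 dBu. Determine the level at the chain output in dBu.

-10 dBu

Stage 1: 40 dB above -16 dBu, reduced 10:1 to 4 dB above → -12 dBu.
Stage 2: below threshold (-12 ≤ 4); passes unchanged; make-up brings it to -10 dBu.
Stage 3: -10 dBu is at or below the -1 dBu threshold — no compression; output -10 dBu.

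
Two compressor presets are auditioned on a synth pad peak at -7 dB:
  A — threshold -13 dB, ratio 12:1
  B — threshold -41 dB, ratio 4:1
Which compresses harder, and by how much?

A: GR = 6 − 6/12 = 5.5 dB.
B: GR = 34 − 34/4 = 25.5 dB.
B reduces 20 dB more.

B, by 20 dB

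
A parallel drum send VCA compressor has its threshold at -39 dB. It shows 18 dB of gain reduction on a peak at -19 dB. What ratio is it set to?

Input overshoot = -19 − (-39) = 20 dB.
Output overshoot = 20 − 18 = 2 dB.
Ratio = input overshoot / output overshoot = 20 / 2 = 10.

10:1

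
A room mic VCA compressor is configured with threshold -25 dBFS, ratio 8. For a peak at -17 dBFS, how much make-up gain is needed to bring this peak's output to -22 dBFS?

2 dB

The peak compresses to -25 + 8/8 = -24 dBFS.
To reach -22 dBFS requires -22 − (-24) = 2 dB of make-up.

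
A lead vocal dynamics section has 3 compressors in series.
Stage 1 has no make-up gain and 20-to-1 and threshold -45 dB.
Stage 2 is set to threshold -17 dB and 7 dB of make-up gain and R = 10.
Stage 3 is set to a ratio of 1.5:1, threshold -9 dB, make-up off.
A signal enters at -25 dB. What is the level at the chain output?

Stage 1: -25 dB is 20 dB over -45 dB; at 20:1 that becomes 1 dB over, giving -44 dB.
Stage 2: -44 dB ≤ -17 dB, so stage 2 doesn't engage; make-up brings it to -37 dB.
Stage 3: -37 dB is at or below the -9 dB threshold — no compression; output -37 dB.

-37 dB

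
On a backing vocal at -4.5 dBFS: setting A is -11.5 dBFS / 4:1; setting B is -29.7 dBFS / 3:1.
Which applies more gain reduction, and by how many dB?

B, by 11.55 dB

A: GR = 7 − 7/4 = 5.25 dB.
B: GR = 25.2 − 25.2/3 = 16.8 dB.
B reduces 11.55 dB more.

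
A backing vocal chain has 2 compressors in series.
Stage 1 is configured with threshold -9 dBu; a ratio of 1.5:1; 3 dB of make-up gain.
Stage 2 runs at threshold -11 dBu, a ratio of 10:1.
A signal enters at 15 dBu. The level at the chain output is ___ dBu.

-8.9 dBu

Stage 1: overshoot 24 dB → 24/1.5 = 16 dB → 7 dBu; +3 dB make-up → 10 dBu.
Stage 2: 10 dBu is 21 dB over -11 dBu; at 10:1 that becomes 2.1 dB over, giving -8.9 dBu.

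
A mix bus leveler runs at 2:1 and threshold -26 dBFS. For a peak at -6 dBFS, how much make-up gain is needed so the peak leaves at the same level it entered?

10 dB

Without make-up, output = threshold + overshoot/2 = -26 + 10 = -16 dBFS.
Gap to target: 10 dB.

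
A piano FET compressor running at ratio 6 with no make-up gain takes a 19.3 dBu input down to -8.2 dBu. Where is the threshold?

Let T be the threshold. Output overshoot = (input overshoot)/R, so -8.2 − T = (19.3 − T)/6.
6·(-8.2 − T) = 19.3 − T → 5·T = -49.2 − 19.3 = -68.5.
T = -68.5/5 = -13.7 dBu.

-13.7 dBu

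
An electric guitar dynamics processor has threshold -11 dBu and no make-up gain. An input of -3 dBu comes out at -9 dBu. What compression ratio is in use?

4:1

Input overshoot = -3 − (-11) = 8 dB; output overshoot = -9 − (-11) = 2 dB.
Ratio = 8 / 2 = 4.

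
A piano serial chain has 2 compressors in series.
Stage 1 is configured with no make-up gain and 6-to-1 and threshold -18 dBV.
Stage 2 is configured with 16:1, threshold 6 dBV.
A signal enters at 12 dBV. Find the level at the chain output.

Stage 1: 30 dB above -18 dBV, reduced 6:1 to 5 dB above → -13 dBV.
Stage 2: -13 dBV ≤ 6 dBV, so stage 2 doesn't engage; output -13 dBV.

-13 dBV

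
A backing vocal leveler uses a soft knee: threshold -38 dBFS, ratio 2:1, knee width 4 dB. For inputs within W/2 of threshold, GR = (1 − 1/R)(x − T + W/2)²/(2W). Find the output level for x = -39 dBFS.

x − T + W/2 = -39 − (-38) + 2 = 1.
GR = (1 − 1/2) × 1² / 8 = 0.5 × 1 / 8 = 0.0625 dB.
Output = -39 − 0.0625 = -39.0625 dBFS.

-39.0625 dBFS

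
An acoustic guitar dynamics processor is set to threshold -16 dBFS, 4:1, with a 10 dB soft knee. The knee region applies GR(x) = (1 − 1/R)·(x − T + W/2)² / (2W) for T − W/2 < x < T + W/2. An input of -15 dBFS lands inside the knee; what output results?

x − T + W/2 = -15 − (-16) + 5 = 6.
GR = (1 − 1/4) × 6² / 20 = 0.75 × 36 / 20 = 1.35 dB.
Output = -15 − 1.35 = -16.35 dBFS.

-16.35 dBFS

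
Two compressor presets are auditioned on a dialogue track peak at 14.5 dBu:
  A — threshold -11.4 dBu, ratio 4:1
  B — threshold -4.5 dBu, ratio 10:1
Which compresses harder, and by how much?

A, by 2.325 dB

A: 25.9 dB over, compressed to 6.475 dB over, so 19.425 dB of GR.
B: 19 dB over, compressed to 1.9 dB over, so 17.1 dB of GR.
A reduces 2.325 dB more.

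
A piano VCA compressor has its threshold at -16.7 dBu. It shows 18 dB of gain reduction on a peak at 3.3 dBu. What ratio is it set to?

10:1

Input overshoot = 3.3 − (-16.7) = 20 dB.
Output overshoot = 20 − 18 = 2 dB.
Ratio = input overshoot / output overshoot = 20 / 2 = 10.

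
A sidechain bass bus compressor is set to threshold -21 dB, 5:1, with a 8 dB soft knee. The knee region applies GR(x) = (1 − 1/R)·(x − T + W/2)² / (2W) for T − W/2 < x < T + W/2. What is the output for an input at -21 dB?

-21.8 dB

x − T + W/2 = -21 − (-21) + 4 = 4.
GR = (1 − 1/5) × 4² / 16 = 0.8 × 16 / 16 = 0.8 dB.
Output = -21 − 0.8 = -21.8 dB.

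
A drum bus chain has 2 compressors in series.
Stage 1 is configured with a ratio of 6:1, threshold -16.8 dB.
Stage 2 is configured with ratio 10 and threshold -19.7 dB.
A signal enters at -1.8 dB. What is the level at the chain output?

Stage 1: -1.8 dB is 15 dB over -16.8 dB; at 6:1 that becomes 2.5 dB over, giving -14.3 dB.
Stage 2: overshoot 5.4 dB → 5.4/10 = 0.54 dB → -19.16 dB.

-19.16 dB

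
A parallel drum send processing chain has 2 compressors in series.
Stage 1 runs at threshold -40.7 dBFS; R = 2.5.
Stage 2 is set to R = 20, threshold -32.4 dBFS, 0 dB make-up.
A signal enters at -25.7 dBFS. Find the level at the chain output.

-34.7 dBFS

Stage 1: overshoot 15 dB → 15/2.5 = 6 dB → -34.7 dBFS.
Stage 2: -34.7 dBFS is at or below the -32.4 dBFS threshold — no compression; output -34.7 dBFS.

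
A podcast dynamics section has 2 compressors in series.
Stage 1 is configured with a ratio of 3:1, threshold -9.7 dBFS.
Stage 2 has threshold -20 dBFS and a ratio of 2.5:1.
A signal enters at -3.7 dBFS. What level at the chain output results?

-15.08 dBFS

Stage 1: -3.7 dBFS is 6 dB over -9.7 dBFS; at 3:1 that becomes 2 dB over, giving -7.7 dBFS.
Stage 2: overshoot 12.3 dB → 12.3/2.5 = 4.92 dB → -15.08 dBFS.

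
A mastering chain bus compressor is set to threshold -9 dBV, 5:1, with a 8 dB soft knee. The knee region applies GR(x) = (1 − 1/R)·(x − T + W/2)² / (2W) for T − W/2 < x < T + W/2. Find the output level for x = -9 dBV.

x − T + W/2 = -9 − (-9) + 4 = 4.
GR = (1 − 1/5) × 4² / 16 = 0.8 × 16 / 16 = 0.8 dB.
Output = -9 − 0.8 = -9.8 dBV.

-9.8 dBV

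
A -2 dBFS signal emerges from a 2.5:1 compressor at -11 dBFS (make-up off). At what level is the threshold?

Let T be the threshold. Output overshoot = (input overshoot)/R, so -11 − T = (-2 − T)/2.5.
2.5·(-11 − T) = -2 − T → 1.5·T = -27.5 − (-2) = -25.5.
T = -25.5/1.5 = -17 dBFS.

-17 dBFS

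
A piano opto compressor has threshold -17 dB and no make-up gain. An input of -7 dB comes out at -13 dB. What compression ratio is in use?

Input overshoot = -7 − (-17) = 10 dB; output overshoot = -13 − (-17) = 4 dB.
Ratio = 10 / 4 = 2.5.

2.5:1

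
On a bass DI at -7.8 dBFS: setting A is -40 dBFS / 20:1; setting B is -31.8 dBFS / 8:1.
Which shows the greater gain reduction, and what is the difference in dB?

A, by 9.59 dB

A: 32.2 dB over, compressed to 1.61 dB over, so 30.59 dB of GR.
B: 24 dB over, compressed to 3 dB over, so 21 dB of GR.
Difference: 9.59 dB in favour of A.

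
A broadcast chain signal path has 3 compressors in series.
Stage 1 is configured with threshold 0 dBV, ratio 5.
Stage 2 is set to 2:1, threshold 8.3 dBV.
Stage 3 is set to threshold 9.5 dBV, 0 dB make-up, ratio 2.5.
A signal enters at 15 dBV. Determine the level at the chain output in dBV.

3 dBV

Stage 1: 15 dB above 0 dBV, reduced 5:1 to 3 dB above → 3 dBV.
Stage 2: 3 dBV ≤ 8.3 dBV, so stage 2 doesn't engage; output 3 dBV.
Stage 3: 3 dBV is at or below the 9.5 dBV threshold — no compression; output 3 dBV.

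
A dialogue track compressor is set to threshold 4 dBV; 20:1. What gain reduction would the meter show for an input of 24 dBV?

24 dBV exceeds the threshold by 20 dB.
After 20:1 compression the overshoot becomes 20/20 = 1 dB.
Gain reduction = 20 − 1 = 19 dB.

19 dB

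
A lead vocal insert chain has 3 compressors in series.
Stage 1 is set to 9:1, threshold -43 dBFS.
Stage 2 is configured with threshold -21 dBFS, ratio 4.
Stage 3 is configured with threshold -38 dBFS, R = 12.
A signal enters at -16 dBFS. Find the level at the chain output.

Stage 1: -16 dBFS is 27 dB over -43 dBFS; at 9:1 that becomes 3 dB over, giving -40 dBFS.
Stage 2: below threshold (-40 ≤ -21); passes unchanged; output -40 dBFS.
Stage 3: below threshold (-40 ≤ -38); passes unchanged; output -40 dBFS.

-40 dBFS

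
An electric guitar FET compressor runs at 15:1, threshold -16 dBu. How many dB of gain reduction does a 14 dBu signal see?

Overshoot = 14 − (-16) = 30 dB.
A 15:1 ratio leaves 2 dB of that excess.
Gain reduction = 30 − 2 = 28 dB.

28 dB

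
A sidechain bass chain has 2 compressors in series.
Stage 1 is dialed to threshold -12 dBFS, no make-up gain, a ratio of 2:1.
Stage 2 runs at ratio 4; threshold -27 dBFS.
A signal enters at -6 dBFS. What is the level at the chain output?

-22.5 dBFS

Stage 1: overshoot 6 dB → 6/2 = 3 dB → -9 dBFS.
Stage 2: 18 dB above -27 dBFS, reduced 4:1 to 4.5 dB above → -22.5 dBFS.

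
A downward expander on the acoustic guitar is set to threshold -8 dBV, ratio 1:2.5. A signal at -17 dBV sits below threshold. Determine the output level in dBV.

Below threshold, a 1:2.5 expander applies gain = (2.5−1)×(T − x) of attenuation.
(2.5−1) × 9 = 13.5 dB, so output = -17 − 13.5 = -30.5 dBV.

-30.5 dBV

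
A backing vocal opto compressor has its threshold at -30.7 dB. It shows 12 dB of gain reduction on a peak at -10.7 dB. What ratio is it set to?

2.5:1

Input overshoot = -10.7 − (-30.7) = 20 dB.
Output overshoot = 20 − 12 = 8 dB.
Ratio = input overshoot / output overshoot = 20 / 8 = 2.5.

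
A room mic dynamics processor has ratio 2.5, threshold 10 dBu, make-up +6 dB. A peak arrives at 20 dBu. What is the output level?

The input is 10 dB above the 10 dBu threshold.
The 10 dB excess becomes 4 dB after 2.5:1 reduction.
That puts the output at 14 dBu; make-up adds 6 dB, giving 20 dBu.

20 dBu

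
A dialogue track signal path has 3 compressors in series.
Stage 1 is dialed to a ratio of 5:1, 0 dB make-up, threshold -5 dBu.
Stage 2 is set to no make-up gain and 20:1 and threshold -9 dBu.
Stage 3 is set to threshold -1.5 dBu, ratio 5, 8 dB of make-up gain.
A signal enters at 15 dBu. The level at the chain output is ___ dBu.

Stage 1: 20 dB above -5 dBu, reduced 5:1 to 4 dB above → -1 dBu.
Stage 2: 8 dB above -9 dBu, reduced 20:1 to 0.4 dB above → -8.6 dBu.
Stage 3: -8.6 dBu ≤ -1.5 dBu, so stage 3 doesn't engage; make-up brings it to -0.6 dBu.

-0.6 dBu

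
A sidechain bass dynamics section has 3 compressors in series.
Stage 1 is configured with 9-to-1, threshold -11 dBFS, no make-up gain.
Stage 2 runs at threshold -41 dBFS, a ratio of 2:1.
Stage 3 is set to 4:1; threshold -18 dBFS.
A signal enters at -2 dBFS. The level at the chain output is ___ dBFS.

Stage 1: -2 dBFS is 9 dB over -11 dBFS; at 9:1 that becomes 1 dB over, giving -10 dBFS.
Stage 2: overshoot 31 dB → 31/2 = 15.5 dB → -25.5 dBFS.
Stage 3: -25.5 dBFS ≤ -18 dBFS, so stage 3 doesn't engage; output -25.5 dBFS.

-25.5 dBFS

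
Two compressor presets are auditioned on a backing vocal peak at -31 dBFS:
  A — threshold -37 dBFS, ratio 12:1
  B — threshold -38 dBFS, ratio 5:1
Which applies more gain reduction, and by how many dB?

A: 6 dB over, compressed to 0.5 dB over, so 5.5 dB of GR.
B: 7 dB over, compressed to 1.4 dB over, so 5.6 dB of GR.
B applies 0.1 dB more gain reduction.

B, by 0.1 dB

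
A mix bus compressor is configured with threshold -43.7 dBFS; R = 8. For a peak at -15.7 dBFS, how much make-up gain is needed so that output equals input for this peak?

The peak compresses to -43.7 + 28/8 = -40.2 dBFS.
To reach -15.7 dBFS requires -15.7 − (-40.2) = 24.5 dB of make-up.

24.5 dB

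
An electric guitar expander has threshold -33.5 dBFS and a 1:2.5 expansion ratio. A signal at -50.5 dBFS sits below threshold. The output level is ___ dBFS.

-76 dBFS

Below threshold, a 1:2.5 expander applies gain = (2.5−1)×(T − x) of attenuation.
(2.5−1) × 17 = 25.5 dB, so output = -50.5 − 25.5 = -76 dBFS.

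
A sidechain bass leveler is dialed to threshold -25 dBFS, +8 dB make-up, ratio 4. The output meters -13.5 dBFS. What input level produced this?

Stripping the +8 dB make-up gives -21.5 dBFS at the gain stage.
The compressed level sits -21.5 − (-25) = 3.5 dB over threshold.
Input overshoot = R × output overshoot = 14 dB → input = -25 + 14 = -11 dBFS.

-11 dBFS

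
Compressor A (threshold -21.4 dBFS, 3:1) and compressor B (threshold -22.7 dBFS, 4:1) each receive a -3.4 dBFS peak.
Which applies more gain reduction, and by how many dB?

A: 18 dB over, compressed to 6 dB over, so 12 dB of GR.
B: 19.3 dB over, compressed to 4.825 dB over, so 14.475 dB of GR.
Difference: 2.475 dB in favour of B.

B, by 2.475 dB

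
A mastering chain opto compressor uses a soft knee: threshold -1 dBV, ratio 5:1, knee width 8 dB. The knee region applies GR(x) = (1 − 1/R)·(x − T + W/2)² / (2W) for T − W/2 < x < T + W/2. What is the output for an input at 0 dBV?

-1.25 dBV

x − T + W/2 = 0 − (-1) + 4 = 5.
GR = (1 − 1/5) × 5² / 16 = 0.8 × 25 / 16 = 1.25 dB.
Output = 0 − 1.25 = -1.25 dBV.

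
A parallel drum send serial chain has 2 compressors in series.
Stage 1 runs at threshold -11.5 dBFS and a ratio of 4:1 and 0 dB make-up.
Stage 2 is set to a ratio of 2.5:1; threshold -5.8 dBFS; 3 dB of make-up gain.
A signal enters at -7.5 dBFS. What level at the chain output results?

-7.5 dBFS

Stage 1: 4 dB above -11.5 dBFS, reduced 4:1 to 1 dB above → -10.5 dBFS.
Stage 2: -10.5 dBFS is at or below the -5.8 dBFS threshold — no compression; make-up brings it to -7.5 dBFS.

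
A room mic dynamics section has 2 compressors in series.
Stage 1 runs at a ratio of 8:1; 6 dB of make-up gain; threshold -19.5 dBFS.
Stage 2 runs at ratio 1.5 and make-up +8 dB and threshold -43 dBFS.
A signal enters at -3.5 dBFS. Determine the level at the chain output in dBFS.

Stage 1: 16 dB above -19.5 dBFS, reduced 8:1 to 2 dB above → -17.5 dBFS; +6 dB make-up → -11.5 dBFS.
Stage 2: -11.5 dBFS is 31.5 dB over -43 dBFS; at 1.5:1 that becomes 21 dB over, giving -22 dBFS; +8 dB make-up → -14 dBFS.

-14 dBFS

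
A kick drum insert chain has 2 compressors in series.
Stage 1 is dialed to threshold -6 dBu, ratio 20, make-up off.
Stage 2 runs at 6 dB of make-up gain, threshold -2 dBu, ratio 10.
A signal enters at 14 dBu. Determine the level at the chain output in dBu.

1 dBu

Stage 1: 20 dB above -6 dBu, reduced 20:1 to 1 dB above → -5 dBu.
Stage 2: -5 dBu ≤ -2 dBu, so stage 2 doesn't engage; make-up brings it to 1 dBu.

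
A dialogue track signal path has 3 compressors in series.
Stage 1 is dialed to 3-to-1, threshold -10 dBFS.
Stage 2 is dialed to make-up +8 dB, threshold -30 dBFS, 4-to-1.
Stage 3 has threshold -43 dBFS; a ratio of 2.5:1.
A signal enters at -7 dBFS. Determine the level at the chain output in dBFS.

Stage 1: overshoot 3 dB → 3/3 = 1 dB → -9 dBFS.
Stage 2: -9 dBFS is 21 dB over -30 dBFS; at 4:1 that becomes 5.25 dB over, giving -24.75 dBFS; +8 dB make-up → -16.75 dBFS.
Stage 3: -16.75 dBFS is 26.25 dB over -43 dBFS; at 2.5:1 that becomes 10.5 dB over, giving -32.5 dBFS.

-32.5 dBFS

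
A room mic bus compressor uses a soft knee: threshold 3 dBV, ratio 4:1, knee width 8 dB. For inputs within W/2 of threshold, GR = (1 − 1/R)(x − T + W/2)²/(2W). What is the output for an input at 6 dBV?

3.703125 dBV

x − T + W/2 = 6 − 3 + 4 = 7.
GR = (1 − 1/4) × 7² / 16 = 0.75 × 49 / 16 = 2.296875 dB.
Output = 6 − 2.296875 = 3.703125 dBV.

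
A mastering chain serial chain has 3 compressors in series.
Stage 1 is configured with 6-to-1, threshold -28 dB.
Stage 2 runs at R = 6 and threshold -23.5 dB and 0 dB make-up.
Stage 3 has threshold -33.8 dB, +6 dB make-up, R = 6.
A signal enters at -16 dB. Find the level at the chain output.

Stage 1: 12 dB above -28 dB, reduced 6:1 to 2 dB above → -26 dB.
Stage 2: -26 dB is at or below the -23.5 dB threshold — no compression; output -26 dB.
Stage 3: overshoot 7.8 dB → 7.8/6 = 1.3 dB → -32.5 dB; +6 dB make-up → -26.5 dB.

-26.5 dB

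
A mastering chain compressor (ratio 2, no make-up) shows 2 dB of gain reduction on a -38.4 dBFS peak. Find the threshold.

Input is 4 dB above T (since output overshoot × R = input overshoot: (-40.4 − T)·2 = -38.4 − T gives T = -42.4 dBFS).
Check: -42.4 + (-38.4 − (-42.4))/2 = -42.4 + 2 = -40.4 dBFS. ✓

-42.4 dBFS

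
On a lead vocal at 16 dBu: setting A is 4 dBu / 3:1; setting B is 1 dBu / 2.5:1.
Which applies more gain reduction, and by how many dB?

A: 12 dB over, compressed to 4 dB over, so 8 dB of GR.
B: 15 dB over, compressed to 6 dB over, so 9 dB of GR.
B reduces 1 dB more.

B, by 1 dB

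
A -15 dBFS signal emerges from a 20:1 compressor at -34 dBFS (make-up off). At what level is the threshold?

Gain reduction = -15 − (-34) = 19 dB; output overshoot = GR / (R − 1) = 19 / 19 = 1 dB.
Threshold = output − output overshoot = -34 − 1 = -35 dBFS.

-35 dBFS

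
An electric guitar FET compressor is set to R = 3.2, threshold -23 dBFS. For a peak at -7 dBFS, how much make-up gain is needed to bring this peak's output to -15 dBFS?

3 dB

Overshoot 16 dB → 16/3.2 = 5 dB after compression, so the compressed level is -23 + 5 = -18 dBFS.
Make-up = target − compressed = -15 − (-18) = 3 dB.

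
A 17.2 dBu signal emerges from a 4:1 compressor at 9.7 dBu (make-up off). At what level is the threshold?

Let T be the threshold. Output overshoot = (input overshoot)/R, so 9.7 − T = (17.2 − T)/4.
4·(9.7 − T) = 17.2 − T → 3·T = 38.8 − 17.2 = 21.6.
T = 21.6/3 = 7.2 dBu.

7.2 dBu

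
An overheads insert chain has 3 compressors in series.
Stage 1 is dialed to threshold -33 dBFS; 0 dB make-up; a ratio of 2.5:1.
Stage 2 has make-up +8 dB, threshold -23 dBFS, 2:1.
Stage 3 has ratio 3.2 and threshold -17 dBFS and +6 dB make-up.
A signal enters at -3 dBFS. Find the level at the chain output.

-10.0625 dBFS

Stage 1: -3 dBFS is 30 dB over -33 dBFS; at 2.5:1 that becomes 12 dB over, giving -21 dBFS.
Stage 2: -21 dBFS is 2 dB over -23 dBFS; at 2:1 that becomes 1 dB over, giving -22 dBFS; +8 dB make-up → -14 dBFS.
Stage 3: overshoot 3 dB → 3/3.2 = 0.9375 dB → -16.0625 dBFS; +6 dB make-up → -10.0625 dBFS.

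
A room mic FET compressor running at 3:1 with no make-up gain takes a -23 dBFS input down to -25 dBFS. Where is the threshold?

-26 dBFS

Let T be the threshold. Output overshoot = (input overshoot)/R, so -25 − T = (-23 − T)/3.
3·(-25 − T) = -23 − T → 2·T = -75 − (-23) = -52.
T = -52/2 = -26 dBFS.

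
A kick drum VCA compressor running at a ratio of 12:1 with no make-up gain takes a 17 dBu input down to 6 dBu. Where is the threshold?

5 dBu

Input is 12 dB above T (since output overshoot × R = input overshoot: (6 − T)·12 = 17 − T gives T = 5 dBu).
Check: 5 + (17 − 5)/12 = 5 + 1 = 6 dBu. ✓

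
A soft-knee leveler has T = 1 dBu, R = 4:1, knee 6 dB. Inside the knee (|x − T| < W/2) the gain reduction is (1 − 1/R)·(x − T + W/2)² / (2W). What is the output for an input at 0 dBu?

-0.25 dBu

x − T + W/2 = 0 − 1 + 3 = 2.
GR = (1 − 1/4) × 2² / 12 = 0.75 × 4 / 12 = 0.25 dB.
Output = 0 − 0.25 = -0.25 dBu.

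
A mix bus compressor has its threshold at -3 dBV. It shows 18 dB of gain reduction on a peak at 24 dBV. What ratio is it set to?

Input overshoot = 24 − (-3) = 27 dB.
Output overshoot = 27 − 18 = 9 dB.
Ratio = input overshoot / output overshoot = 27 / 9 = 3.

3:1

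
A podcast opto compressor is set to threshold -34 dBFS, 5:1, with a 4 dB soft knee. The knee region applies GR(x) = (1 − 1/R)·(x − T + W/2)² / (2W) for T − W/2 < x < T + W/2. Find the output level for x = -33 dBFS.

-33.9 dBFS

x − T + W/2 = -33 − (-34) + 2 = 3.
GR = (1 − 1/5) × 3² / 8 = 0.8 × 9 / 8 = 0.9 dB.
Output = -33 − 0.9 = -33.9 dBFS.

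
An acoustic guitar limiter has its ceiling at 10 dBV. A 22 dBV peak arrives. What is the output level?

A brickwall limiter is an ∞:1 compressor: any input above the ceiling is clamped to 10 dBV.

10 dBV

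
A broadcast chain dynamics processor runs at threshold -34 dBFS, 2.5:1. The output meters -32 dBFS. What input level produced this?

-29 dBFS

Post-compression overshoot = -32 − (-34) = 2 dB.
Before 2.5:1 compression the overshoot was 2 × 2.5 = 5 dB, so input = -34 + 5 = -29 dBFS.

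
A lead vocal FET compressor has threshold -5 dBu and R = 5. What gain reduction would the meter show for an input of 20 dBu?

Overshoot = 20 − (-5) = 25 dB.
A 5:1 ratio leaves 5 dB of that excess.
So the signal is attenuated by 25 − 5 = 20 dB.

20 dB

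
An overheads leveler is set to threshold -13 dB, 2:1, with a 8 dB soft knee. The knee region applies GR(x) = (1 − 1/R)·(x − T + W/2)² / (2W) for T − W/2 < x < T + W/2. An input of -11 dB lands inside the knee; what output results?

-12.125 dB

x − T + W/2 = -11 − (-13) + 4 = 6.
GR = (1 − 1/2) × 6² / 16 = 0.5 × 36 / 16 = 1.125 dB.
Output = -11 − 1.125 = -12.125 dB.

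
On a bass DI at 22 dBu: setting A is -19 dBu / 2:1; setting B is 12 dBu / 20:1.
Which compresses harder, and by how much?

A: overshoot 41 dB → output overshoot 20.5 dB → GR 20.5 dB.
B: overshoot 10 dB → output overshoot 0.5 dB → GR 9.5 dB.
Difference: 11 dB in favour of A.

A, by 11 dB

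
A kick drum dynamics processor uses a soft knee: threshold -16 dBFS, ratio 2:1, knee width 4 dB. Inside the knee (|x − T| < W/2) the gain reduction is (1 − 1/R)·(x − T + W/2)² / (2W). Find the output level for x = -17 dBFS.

-17.0625 dBFS

x − T + W/2 = -17 − (-16) + 2 = 1.
GR = (1 − 1/2) × 1² / 8 = 0.5 × 1 / 8 = 0.0625 dB.
Output = -17 − 0.0625 = -17.0625 dBFS.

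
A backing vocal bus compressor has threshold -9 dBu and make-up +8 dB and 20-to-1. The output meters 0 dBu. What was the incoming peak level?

11 dBu

Remove make-up: 0 − 8 = -8 dBu.
Post-compression overshoot = -8 − (-9) = 1 dB.
Undo the ratio: input overshoot = 1 × 20 = 20 dB, giving input = 11 dBu.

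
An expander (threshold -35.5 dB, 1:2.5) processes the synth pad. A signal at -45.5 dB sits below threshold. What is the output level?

The input is 10 dB below the -35.5 dB threshold.
A 1:2.5 expander multiplies undershoot by 2.5: 10 × 2.5 = 25 dB below threshold.
Output = -35.5 − 25 = -60.5 dB.

-60.5 dB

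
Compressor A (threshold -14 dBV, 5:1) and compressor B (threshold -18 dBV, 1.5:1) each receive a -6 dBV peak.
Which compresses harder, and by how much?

A, by 2.4 dB

A: 8 dB over, compressed to 1.6 dB over, so 6.4 dB of GR.
B: 12 dB over, compressed to 8 dB over, so 4 dB of GR.
Difference: 2.4 dB in favour of A.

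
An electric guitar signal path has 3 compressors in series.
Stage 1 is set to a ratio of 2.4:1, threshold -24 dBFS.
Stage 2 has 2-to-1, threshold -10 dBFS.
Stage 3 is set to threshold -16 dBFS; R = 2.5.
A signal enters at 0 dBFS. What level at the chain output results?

Stage 1: 24 dB above -24 dBFS, reduced 2.4:1 to 10 dB above → -14 dBFS.
Stage 2: -14 dBFS is at or below the -10 dBFS threshold — no compression; output -14 dBFS.
Stage 3: 2 dB above -16 dBFS, reduced 2.5:1 to 0.8 dB above → -15.2 dBFS.

-15.2 dBFS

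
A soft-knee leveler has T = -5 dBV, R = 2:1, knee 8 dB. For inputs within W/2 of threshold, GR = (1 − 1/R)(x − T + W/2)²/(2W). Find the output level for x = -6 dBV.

x − T + W/2 = -6 − (-5) + 4 = 3.
GR = (1 − 1/2) × 3² / 16 = 0.5 × 9 / 16 = 0.28125 dB.
Output = -6 − 0.28125 = -6.28125 dBV.

-6.28125 dBV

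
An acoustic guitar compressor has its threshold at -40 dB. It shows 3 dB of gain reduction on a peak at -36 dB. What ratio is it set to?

4:1

Input overshoot = -36 − (-40) = 4 dB.
Output overshoot = 4 − 3 = 1 dB.
Ratio = input overshoot / output overshoot = 4 / 1 = 4.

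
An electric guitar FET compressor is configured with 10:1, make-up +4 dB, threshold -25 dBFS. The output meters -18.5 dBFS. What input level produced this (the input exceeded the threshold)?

Remove make-up: -18.5 − 4 = -22.5 dBFS.
The compressed level sits -22.5 − (-25) = 2.5 dB over threshold.
Undo the ratio: input overshoot = 2.5 × 10 = 25 dB, giving input = 0 dBFS.

0 dBFS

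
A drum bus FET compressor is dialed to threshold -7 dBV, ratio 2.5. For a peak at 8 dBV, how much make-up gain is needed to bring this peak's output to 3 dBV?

4 dB

The peak compresses to -7 + 15/2.5 = -1 dBV.
To reach 3 dBV requires 3 − (-1) = 4 dB of make-up.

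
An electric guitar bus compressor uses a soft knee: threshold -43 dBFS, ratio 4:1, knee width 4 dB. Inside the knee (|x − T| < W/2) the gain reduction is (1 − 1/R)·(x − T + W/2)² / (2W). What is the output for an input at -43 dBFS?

x − T + W/2 = -43 − (-43) + 2 = 2.
GR = (1 − 1/4) × 2² / 8 = 0.75 × 4 / 8 = 0.375 dB.
Output = -43 − 0.375 = -43.375 dBFS.

-43.375 dBFS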